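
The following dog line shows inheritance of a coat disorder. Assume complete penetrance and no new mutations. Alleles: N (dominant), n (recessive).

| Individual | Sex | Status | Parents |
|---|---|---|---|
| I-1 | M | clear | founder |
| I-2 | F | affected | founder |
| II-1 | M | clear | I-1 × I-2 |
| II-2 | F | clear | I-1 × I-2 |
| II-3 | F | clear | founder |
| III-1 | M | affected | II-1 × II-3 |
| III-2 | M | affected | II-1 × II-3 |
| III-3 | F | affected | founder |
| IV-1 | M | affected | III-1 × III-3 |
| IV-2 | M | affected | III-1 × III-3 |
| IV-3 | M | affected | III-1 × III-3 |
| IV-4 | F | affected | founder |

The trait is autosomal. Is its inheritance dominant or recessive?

recessive

II-1 and II-3 are both clear yet have an affected child III-1. Under dominance, an affected child requires at least one affected parent, so the trait cannot be dominant.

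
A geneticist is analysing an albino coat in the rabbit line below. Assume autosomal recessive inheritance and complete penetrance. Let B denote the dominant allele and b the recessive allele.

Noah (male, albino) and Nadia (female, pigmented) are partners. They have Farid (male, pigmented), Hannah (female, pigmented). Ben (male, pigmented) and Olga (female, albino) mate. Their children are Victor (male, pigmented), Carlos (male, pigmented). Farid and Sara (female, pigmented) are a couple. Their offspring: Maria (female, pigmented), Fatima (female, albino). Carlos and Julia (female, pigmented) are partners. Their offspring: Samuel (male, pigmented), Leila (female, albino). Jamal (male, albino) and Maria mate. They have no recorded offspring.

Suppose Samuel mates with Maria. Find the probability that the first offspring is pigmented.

8/9

Carlos is pigmented so carries B and received b from Olga (bb), so Carlos is Bb.
Julia is pigmented so carries B and passed b to Leila (bb), so Julia is Bb.
Samuel is a pigmented offspring of Carlos (Bb) × Julia (Bb), whose cross gives 1/4 BB : 1/2 Bb : 1/4 bb; conditioning on being pigmented, Samuel is BB with probability 1/3, Bb with probability 2/3.
Farid is pigmented so carries B and received b from Noah (bb), so Farid is Bb.
Sara is pigmented so carries B and passed b to Fatima (bb), so Sara is Bb.
Maria is a pigmented offspring of Farid (Bb) × Sara (Bb), whose cross gives 1/4 BB : 1/2 Bb : 1/4 bb; conditioning on being pigmented, Maria is BB with probability 1/3, Bb with probability 2/3.
Summing over parental genotype combinations, P(offspring is pigmented) = 1/9·1 + 2/9·1 + 2/9·1 + 4/9·3/4 = 8/9.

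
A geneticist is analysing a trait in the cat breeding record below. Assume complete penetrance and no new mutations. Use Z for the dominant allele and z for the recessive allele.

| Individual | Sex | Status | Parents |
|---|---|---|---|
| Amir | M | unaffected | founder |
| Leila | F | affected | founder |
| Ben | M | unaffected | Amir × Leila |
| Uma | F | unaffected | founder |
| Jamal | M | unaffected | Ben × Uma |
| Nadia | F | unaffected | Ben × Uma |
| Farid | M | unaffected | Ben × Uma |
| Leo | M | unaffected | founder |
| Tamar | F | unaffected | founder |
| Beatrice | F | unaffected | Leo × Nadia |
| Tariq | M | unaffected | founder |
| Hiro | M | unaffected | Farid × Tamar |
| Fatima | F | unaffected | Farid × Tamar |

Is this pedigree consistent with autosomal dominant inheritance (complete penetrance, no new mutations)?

Yes

A consistent assignment under autosomal dominant exists: Amir zz, Leila Zz, Ben zz, Uma zz, Jamal zz, Nadia zz, Farid zz, Leo zz, Tamar zz, Beatrice zz, Tariq zz, Hiro zz, Fatima zz.
In this assignment every recorded phenotype matches its genotype and every non-founder's genotype is obtainable from its parents' genotypes, so the pedigree is consistent.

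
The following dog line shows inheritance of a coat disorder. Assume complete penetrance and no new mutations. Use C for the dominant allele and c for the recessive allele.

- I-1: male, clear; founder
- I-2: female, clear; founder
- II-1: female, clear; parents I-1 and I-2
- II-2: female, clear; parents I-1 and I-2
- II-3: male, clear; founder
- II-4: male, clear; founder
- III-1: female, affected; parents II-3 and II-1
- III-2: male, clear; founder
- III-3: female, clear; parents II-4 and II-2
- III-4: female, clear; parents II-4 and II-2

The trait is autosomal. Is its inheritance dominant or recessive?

II-3 and II-1 are both clear yet have an affected child III-1. Under dominance, an affected child requires at least one affected parent, so the trait cannot be dominant.

recessive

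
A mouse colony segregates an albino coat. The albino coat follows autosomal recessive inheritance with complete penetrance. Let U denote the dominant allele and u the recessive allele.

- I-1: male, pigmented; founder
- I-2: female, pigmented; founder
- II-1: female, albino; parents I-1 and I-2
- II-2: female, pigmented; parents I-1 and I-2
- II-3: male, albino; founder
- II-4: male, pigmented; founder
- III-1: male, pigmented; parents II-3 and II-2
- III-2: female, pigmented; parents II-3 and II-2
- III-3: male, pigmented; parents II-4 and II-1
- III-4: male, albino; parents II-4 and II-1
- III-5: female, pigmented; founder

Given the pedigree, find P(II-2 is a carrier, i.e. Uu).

1/3

I-1 is pigmented so carries U and passed u to II-1 (uu), so I-1 is Uu.
I-2 is pigmented so carries U and passed u to II-1 (uu), so I-2 is Uu.
Their cross gives offspring ratios 1/4 UU : 1/2 Uu : 1/4 uu. Conditioning on II-2 being pigmented, P(Uu) = 1/2 / 3/4 = 2/3 before taking II-2's own offspring into account.
II-3 is albino, so II-3 is uu.
Now use II-2's offspring. Probability of each recorded status — pigmented son III-1: 1/2 if II-2 is Uu, 1 if UU; pigmented daughter III-2: 1/2 if II-2 is Uu, 1 if UU.
Bayes: P(Uu) = 2/3·1/4 / (2/3·1/4 + 1/3·1) = 1/3.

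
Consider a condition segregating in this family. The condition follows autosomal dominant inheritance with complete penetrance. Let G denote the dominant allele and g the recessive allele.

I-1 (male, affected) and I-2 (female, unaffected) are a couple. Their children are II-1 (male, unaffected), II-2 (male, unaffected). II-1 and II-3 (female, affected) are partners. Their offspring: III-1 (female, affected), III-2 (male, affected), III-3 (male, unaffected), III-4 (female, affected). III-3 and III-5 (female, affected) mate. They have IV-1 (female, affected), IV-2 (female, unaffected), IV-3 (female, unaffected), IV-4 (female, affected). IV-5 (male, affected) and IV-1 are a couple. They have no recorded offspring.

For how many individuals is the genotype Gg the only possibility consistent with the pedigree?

8

Obligate heterozygotes: I-1 is affected so carries G and passed g to II-1 (gg), so I-1 is Gg; II-3 is affected so carries G and passed g to III-3 (gg), so II-3 is Gg; III-1 is affected so carries G and received g from II-1 (gg), so III-1 is Gg; III-2 is affected so carries G and received g from II-1 (gg), so III-2 is Gg; III-4 is affected so carries G and received g from II-1 (gg), so III-4 is Gg; III-5 is affected so carries G and passed g to IV-2 (gg), so III-5 is Gg; IV-1 is affected so carries G and received g from III-3 (gg), so IV-1 is Gg; IV-4 is affected so carries G and received g from III-3 (gg), so IV-4 is Gg.
Every other individual is either homozygous by phenotype or has at least one consistent homozygous assignment, so the count is 8.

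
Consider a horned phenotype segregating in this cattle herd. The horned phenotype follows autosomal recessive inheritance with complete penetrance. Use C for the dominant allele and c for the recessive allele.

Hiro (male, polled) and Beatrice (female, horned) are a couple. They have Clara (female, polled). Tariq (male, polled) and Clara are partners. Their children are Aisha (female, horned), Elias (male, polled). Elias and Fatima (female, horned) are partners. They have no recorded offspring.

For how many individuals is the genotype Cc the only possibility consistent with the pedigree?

2

Obligate heterozygotes: Clara is polled so carries C and received c from Beatrice (cc), so Clara is Cc; Tariq is polled so carries C and passed c to Aisha (cc), so Tariq is Cc.
Every other individual is either homozygous by phenotype or has at least one consistent homozygous assignment, so the count is 2.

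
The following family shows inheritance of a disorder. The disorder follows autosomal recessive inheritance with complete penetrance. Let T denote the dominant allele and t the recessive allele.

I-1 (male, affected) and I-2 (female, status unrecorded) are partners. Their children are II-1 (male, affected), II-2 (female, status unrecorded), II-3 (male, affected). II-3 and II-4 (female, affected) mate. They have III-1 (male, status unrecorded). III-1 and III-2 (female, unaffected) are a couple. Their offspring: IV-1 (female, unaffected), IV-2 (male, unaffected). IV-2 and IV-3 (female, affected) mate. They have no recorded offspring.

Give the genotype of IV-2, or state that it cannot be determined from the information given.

From phenotype alone, IV-2 is TT or Tt.
IV-2 is unaffected so carries T and received t from III-1 (tt), so IV-2 is Tt.

Tt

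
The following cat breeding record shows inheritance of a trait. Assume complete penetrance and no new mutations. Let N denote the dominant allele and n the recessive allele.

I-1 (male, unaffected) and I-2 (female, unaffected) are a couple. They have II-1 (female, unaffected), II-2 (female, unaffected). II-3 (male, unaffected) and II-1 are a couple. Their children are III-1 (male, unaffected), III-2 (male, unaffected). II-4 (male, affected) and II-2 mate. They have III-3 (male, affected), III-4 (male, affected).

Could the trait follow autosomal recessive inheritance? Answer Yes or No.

Yes

A consistent assignment under autosomal recessive exists: I-1 NN, I-2 Nn, II-1 NN, II-2 Nn, II-3 NN, II-4 nn, III-1 NN, III-2 NN, III-3 nn, III-4 nn.
In this assignment every recorded phenotype matches its genotype and every non-founder's genotype is obtainable from its parents' genotypes, so the pedigree is consistent.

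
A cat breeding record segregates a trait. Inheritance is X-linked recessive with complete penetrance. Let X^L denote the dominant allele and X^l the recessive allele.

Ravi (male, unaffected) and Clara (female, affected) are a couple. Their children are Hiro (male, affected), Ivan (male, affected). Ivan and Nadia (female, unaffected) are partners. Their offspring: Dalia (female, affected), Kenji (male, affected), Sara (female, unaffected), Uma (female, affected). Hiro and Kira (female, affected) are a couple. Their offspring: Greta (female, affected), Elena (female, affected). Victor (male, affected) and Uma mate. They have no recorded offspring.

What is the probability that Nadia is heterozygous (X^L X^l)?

1

Nadia is unaffected so carries L and passed l to Dalia (X^l X^l), so Nadia is X^L X^l, giving P(X^L X^l) = 1.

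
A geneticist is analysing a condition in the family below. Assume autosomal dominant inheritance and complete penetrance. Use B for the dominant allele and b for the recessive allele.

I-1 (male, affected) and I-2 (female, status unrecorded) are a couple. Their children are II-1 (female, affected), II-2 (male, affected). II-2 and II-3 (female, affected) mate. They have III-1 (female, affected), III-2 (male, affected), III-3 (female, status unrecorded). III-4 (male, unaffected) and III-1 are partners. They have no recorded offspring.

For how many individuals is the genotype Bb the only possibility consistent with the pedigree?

0

No individual's genotype is forced to Bb by the pedigree, so the count is 0.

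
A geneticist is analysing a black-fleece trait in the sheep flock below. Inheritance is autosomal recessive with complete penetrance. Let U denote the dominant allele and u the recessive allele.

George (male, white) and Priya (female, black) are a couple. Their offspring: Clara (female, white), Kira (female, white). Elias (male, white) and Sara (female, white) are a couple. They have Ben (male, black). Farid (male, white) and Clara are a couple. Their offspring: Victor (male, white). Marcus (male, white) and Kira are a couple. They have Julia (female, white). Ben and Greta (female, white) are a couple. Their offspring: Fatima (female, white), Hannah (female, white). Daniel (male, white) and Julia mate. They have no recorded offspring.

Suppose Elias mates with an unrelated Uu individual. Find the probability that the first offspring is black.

Elias is white so carries U and passed u to Ben (uu), so Elias is Uu.
The cross gives 1/4 UU : 1/2 Uu : 1/4 uu, so P(offspring is black) = 1/4.

1/4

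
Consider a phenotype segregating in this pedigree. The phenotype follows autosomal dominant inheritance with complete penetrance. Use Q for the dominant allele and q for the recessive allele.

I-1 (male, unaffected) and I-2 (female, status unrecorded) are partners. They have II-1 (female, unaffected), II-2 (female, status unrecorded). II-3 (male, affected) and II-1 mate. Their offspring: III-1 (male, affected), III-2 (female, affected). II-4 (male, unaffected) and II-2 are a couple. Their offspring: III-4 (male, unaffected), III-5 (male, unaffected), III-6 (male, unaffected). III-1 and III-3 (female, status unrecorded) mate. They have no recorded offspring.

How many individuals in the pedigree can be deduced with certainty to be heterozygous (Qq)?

2

Obligate heterozygotes: III-1 is affected so carries Q and received q from II-1 (qq), so III-1 is Qq; III-2 is affected so carries Q and received q from II-1 (qq), so III-2 is Qq.
Every other individual is either homozygous by phenotype or has at least one consistent homozygous assignment, so the count is 2.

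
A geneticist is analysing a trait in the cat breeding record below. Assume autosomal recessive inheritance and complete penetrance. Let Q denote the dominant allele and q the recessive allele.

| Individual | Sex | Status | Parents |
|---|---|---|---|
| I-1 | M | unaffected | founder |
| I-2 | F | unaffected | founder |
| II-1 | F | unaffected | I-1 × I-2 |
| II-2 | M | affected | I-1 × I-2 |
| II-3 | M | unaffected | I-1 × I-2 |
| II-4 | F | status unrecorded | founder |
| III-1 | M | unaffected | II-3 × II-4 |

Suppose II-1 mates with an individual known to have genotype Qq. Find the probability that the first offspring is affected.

I-1 is unaffected so carries Q and passed q to II-2 (qq), so I-1 is Qq.
I-2 is unaffected so carries Q and passed q to II-2 (qq), so I-2 is Qq.
II-1 is an unaffected offspring of I-1 (Qq) × I-2 (Qq), whose cross gives 1/4 QQ : 1/2 Qq : 1/4 qq; conditioning on being unaffected, II-1 is QQ with probability 1/3, Qq with probability 2/3.
Summing over parental genotype combinations, P(offspring is affected) = 2/3·1/4 = 1/6.

1/6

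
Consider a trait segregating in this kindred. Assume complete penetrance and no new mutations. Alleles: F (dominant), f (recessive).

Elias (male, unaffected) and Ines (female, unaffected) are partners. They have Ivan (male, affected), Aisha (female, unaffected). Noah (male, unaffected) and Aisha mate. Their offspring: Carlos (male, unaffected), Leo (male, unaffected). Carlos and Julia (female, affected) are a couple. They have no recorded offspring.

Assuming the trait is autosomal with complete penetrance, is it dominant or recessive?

recessive

Elias and Ines are both unaffected yet have an affected child Ivan. Under dominance, an affected child requires at least one affected parent, so the trait cannot be dominant.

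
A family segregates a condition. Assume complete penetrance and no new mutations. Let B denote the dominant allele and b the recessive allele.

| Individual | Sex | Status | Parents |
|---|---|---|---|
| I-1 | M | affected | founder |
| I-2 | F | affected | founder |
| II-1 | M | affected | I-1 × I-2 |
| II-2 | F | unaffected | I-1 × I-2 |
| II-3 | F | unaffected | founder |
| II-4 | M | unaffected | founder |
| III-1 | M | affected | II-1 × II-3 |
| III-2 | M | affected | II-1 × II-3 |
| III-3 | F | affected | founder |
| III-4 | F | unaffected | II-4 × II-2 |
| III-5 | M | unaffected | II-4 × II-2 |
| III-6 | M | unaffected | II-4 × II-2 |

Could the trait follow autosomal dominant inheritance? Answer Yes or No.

Yes

A consistent assignment under autosomal dominant exists: I-1 Bb, I-2 Bb, II-1 BB, II-2 bb, II-3 bb, II-4 bb, III-1 Bb, III-2 Bb, III-3 BB, III-4 bb, III-5 bb, III-6 bb.
In this assignment every recorded phenotype matches its genotype and every non-founder's genotype is obtainable from its parents' genotypes, so the pedigree is consistent.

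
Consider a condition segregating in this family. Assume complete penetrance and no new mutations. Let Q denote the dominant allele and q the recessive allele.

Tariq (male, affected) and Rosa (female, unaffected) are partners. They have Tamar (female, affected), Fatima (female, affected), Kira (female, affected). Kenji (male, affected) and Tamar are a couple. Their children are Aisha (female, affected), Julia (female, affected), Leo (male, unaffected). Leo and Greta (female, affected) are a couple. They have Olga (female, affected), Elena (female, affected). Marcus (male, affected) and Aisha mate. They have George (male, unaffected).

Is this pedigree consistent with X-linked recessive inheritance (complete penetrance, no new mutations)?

Under X-linked recessive, Leo (unaffected, male) cannot arise from Kenji (affected) × Tamar (affected).

No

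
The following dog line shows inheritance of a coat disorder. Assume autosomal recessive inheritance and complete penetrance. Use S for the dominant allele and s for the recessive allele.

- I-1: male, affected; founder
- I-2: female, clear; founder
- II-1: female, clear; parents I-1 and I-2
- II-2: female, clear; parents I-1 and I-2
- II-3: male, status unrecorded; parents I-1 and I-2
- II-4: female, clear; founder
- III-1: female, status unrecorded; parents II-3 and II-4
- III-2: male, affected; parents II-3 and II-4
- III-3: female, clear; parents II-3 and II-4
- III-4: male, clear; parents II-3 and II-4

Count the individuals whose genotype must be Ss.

Obligate heterozygotes: II-1 is clear so carries S and received s from I-1 (ss), so II-1 is Ss; II-2 is clear so carries S and received s from I-1 (ss), so II-2 is Ss; II-4 is clear so carries S and passed s to III-2 (ss), so II-4 is Ss.
Every other individual is either homozygous by phenotype or has at least one consistent homozygous assignment, so the count is 3.

3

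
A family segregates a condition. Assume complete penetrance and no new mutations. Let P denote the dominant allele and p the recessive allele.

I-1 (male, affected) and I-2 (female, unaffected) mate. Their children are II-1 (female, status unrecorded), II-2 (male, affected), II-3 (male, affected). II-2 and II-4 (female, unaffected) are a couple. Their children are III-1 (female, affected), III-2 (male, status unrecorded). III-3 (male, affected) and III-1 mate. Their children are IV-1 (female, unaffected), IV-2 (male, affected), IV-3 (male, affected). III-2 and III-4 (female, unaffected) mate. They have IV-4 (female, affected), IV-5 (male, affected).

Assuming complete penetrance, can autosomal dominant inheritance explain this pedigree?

A consistent assignment under autosomal dominant exists: I-1 PP, I-2 pp, II-1 Pp, II-2 Pp, II-3 Pp, II-4 pp, III-1 Pp, III-2 Pp, III-3 Pp, III-4 pp, IV-1 pp, IV-2 PP, IV-3 PP, IV-4 Pp, IV-5 Pp.
In this assignment every recorded phenotype matches its genotype and every non-founder's genotype is obtainable from its parents' genotypes, so the pedigree is consistent.

Yes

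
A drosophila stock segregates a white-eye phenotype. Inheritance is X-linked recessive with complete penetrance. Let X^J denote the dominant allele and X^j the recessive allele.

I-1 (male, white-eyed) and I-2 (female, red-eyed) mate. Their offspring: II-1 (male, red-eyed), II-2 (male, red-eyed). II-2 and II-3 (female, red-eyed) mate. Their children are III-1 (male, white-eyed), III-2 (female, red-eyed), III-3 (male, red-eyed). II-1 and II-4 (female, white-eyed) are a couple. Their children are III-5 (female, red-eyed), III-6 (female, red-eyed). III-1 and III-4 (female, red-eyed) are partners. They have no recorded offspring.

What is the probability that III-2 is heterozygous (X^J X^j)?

1/2

II-2 is red-eyed, so II-2 is X^J Y.
II-3 is red-eyed so carries J and passed j to III-1 (X^j Y), so II-3 is X^J X^j.
Their cross gives offspring ratios 1/2 X^J X^J : 1/2 X^J X^j. Conditioning on III-2 being red-eyed, P(X^J X^j) = 1/2 / 1 = 1/2.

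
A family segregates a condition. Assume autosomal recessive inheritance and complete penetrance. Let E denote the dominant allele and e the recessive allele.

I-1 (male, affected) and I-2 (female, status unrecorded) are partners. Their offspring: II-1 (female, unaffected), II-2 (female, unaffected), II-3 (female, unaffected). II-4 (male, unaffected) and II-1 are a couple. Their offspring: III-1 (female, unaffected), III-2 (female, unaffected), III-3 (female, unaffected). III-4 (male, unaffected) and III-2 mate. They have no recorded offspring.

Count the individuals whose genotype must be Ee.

Obligate heterozygotes: II-1 is unaffected so carries E and received e from I-1 (ee), so II-1 is Ee; II-2 is unaffected so carries E and received e from I-1 (ee), so II-2 is Ee; II-3 is unaffected so carries E and received e from I-1 (ee), so II-3 is Ee.
Every other individual is either homozygous by phenotype or has at least one consistent homozygous assignment, so the count is 3.

3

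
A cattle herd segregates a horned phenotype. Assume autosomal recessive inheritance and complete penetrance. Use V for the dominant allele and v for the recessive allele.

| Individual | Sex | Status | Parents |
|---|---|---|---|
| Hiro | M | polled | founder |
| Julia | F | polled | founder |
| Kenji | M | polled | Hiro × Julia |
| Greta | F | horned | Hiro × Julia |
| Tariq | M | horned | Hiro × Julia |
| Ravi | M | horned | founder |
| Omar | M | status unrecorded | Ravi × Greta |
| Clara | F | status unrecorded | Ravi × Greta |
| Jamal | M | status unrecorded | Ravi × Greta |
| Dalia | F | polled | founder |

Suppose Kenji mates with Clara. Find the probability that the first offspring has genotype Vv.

Hiro is polled so carries V and passed v to Greta (vv), so Hiro is Vv.
Julia is polled so carries V and passed v to Greta (vv), so Julia is Vv.
Kenji is a polled offspring of Hiro (Vv) × Julia (Vv), whose cross gives 1/4 VV : 1/2 Vv : 1/4 vv; conditioning on being polled, Kenji is VV with probability 1/3, Vv with probability 2/3.
Clara received v from Ravi (vv) and received v from Greta (vv), so Clara is vv.
Summing over parental genotype combinations, P(offspring has genotype Vv) = 1/3·1 + 2/3·1/2 = 2/3.

2/3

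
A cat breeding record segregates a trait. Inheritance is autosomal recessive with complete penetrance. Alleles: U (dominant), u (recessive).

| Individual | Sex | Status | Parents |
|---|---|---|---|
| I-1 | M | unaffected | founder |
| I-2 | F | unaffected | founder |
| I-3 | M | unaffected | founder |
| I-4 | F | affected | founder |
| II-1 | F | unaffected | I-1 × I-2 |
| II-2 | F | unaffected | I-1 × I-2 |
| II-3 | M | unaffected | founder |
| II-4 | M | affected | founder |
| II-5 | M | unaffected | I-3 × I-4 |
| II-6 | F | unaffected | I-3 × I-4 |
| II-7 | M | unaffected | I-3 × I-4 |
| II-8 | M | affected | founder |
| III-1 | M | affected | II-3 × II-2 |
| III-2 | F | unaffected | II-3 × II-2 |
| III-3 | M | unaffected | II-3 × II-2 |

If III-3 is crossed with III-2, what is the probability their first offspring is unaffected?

8/9

II-3 is unaffected so carries U and passed u to III-1 (uu), so II-3 is Uu.
II-2 is unaffected so carries U and passed u to III-1 (uu), so II-2 is Uu.
III-3 is an unaffected offspring of II-3 (Uu) × II-2 (Uu), whose cross gives 1/4 UU : 1/2 Uu : 1/4 uu; conditioning on being unaffected, III-3 is UU with probability 1/3, Uu with probability 2/3.
III-2 is an unaffected offspring of II-3 (Uu) × II-2 (Uu), whose cross gives 1/4 UU : 1/2 Uu : 1/4 uu; conditioning on being unaffected, III-2 is UU with probability 1/3, Uu with probability 2/3.
Summing over parental genotype combinations, P(offspring is unaffected) = 1/9·1 + 2/9·1 + 2/9·1 + 4/9·3/4 = 8/9.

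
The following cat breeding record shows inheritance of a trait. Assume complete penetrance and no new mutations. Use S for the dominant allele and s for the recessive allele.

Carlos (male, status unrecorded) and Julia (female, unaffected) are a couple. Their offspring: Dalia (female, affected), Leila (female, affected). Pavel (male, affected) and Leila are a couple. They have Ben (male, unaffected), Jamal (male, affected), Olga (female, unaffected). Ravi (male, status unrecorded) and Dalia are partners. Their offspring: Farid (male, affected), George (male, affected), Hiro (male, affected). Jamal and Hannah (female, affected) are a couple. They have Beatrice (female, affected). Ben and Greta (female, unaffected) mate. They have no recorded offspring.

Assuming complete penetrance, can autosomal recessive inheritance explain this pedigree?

No

Under autosomal recessive, Ben (unaffected, male) cannot arise from Pavel (affected) × Leila (affected).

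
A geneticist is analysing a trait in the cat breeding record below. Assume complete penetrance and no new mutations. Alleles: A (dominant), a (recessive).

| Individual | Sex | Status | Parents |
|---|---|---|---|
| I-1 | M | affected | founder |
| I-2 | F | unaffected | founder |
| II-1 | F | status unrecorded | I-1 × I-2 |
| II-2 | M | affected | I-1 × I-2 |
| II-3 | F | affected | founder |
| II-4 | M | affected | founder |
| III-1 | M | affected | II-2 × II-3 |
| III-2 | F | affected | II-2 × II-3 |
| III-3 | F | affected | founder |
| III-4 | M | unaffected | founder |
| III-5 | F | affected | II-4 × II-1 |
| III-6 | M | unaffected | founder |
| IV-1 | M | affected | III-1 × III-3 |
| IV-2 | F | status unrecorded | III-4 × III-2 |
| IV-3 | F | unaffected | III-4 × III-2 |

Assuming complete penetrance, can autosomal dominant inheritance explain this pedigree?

Yes

A consistent assignment under autosomal dominant exists: I-1 AA, I-2 aa, II-1 Aa, II-2 Aa, II-3 AA, II-4 AA, III-1 AA, III-2 Aa, III-3 AA, III-4 aa, III-5 AA, III-6 aa, IV-1 AA, IV-2 Aa, IV-3 aa.
In this assignment every recorded phenotype matches its genotype and every non-founder's genotype is obtainable from its parents' genotypes, so the pedigree is consistent.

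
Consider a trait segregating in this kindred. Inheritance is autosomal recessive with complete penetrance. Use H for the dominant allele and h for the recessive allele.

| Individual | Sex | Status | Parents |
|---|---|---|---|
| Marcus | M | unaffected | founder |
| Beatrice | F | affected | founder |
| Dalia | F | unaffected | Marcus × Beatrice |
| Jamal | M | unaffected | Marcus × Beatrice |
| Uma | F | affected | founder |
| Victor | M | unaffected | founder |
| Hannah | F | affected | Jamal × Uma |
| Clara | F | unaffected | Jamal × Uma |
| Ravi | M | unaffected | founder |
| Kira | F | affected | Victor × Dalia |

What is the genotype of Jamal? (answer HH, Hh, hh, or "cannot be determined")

Hh

From phenotype alone, Jamal is HH or Hh.
Jamal is unaffected so carries H and received h from Beatrice (hh), so Jamal is Hh.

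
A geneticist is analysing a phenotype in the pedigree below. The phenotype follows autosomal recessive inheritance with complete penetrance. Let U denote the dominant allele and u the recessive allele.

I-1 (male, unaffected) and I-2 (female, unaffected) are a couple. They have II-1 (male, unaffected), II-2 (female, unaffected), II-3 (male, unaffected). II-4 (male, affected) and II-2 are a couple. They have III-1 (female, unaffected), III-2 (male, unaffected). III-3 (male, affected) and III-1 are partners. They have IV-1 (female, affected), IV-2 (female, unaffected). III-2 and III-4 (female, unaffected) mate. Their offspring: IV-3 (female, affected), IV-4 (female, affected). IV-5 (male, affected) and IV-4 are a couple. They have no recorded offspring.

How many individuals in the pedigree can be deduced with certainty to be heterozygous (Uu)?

4

Obligate heterozygotes: III-1 is unaffected so carries U and received u from II-4 (uu), so III-1 is Uu; III-2 is unaffected so carries U and received u from II-4 (uu), so III-2 is Uu; III-4 is unaffected so carries U and passed u to IV-3 (uu), so III-4 is Uu; IV-2 is unaffected so carries U and received u from III-3 (uu), so IV-2 is Uu.
Every other individual is either homozygous by phenotype or has at least one consistent homozygous assignment, so the count is 4.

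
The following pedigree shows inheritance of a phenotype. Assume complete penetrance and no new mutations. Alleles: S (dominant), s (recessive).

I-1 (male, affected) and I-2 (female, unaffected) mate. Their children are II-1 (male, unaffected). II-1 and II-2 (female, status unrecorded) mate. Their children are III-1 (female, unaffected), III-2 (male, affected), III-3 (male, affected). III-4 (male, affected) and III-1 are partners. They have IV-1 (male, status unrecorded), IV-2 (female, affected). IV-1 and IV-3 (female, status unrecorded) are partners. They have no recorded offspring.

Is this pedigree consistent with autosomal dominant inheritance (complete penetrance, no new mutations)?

A consistent assignment under autosomal dominant exists: I-1 Ss, I-2 ss, II-1 ss, II-2 Ss, III-1 ss, III-2 Ss, III-3 Ss, III-4 SS, IV-1 Ss, IV-2 Ss, IV-3 SS.
In this assignment every recorded phenotype matches its genotype and every non-founder's genotype is obtainable from its parents' genotypes, so the pedigree is consistent.

Yes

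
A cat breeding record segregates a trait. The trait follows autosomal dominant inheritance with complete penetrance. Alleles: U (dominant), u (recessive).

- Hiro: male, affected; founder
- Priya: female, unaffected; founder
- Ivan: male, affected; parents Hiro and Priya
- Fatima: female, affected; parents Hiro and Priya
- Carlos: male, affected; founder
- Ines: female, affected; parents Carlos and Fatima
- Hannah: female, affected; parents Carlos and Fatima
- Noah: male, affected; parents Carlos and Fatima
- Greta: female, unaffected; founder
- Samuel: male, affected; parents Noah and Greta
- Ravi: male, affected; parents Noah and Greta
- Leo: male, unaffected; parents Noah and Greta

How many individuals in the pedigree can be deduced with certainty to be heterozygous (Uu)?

Obligate heterozygotes: Ivan is affected so carries U and received u from Priya (uu), so Ivan is Uu; Fatima is affected so carries U and received u from Priya (uu), so Fatima is Uu; Noah is affected so carries U and passed u to Leo (uu), so Noah is Uu; Samuel is affected so carries U and received u from Greta (uu), so Samuel is Uu; Ravi is affected so carries U and received u from Greta (uu), so Ravi is Uu.
Every other individual is either homozygous by phenotype or has at least one consistent homozygous assignment, so the count is 5.

5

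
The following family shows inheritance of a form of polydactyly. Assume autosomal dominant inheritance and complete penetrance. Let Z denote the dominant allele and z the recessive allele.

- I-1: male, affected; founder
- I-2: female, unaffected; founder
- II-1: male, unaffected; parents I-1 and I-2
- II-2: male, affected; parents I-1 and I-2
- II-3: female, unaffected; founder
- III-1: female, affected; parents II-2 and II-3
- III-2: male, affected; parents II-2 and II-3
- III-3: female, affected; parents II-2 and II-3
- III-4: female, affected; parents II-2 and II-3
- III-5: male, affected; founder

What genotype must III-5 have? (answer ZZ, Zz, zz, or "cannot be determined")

III-5's phenotype allows ZZ or Zz, and no parent or child forces a single allele at both positions; consistent genotype assignments exist with III-5 as ZZ or Zz.

cannot be determined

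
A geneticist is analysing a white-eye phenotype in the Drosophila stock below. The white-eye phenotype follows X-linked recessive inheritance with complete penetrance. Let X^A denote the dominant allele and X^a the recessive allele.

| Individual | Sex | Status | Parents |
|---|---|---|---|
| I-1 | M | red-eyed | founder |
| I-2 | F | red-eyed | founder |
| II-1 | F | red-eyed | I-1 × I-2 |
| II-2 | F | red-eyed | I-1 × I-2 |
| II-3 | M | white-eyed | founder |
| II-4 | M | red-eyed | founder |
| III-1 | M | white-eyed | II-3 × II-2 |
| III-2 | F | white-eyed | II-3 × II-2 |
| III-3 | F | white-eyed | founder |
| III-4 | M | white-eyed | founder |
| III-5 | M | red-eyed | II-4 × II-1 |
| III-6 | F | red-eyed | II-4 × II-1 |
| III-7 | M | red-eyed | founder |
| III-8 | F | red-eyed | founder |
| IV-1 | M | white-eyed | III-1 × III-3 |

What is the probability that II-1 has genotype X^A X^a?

1/3

I-1 is red-eyed, so I-1 is X^A Y.
I-2 is red-eyed so carries A and passed a to II-2 (X^A X^a, whose A came from I-1), so I-2 is X^A X^a.
Their cross gives offspring ratios 1/2 X^A X^A : 1/2 X^A X^a. Conditioning on II-1 being red-eyed, P(X^A X^a) = 1/2 / 1 = 1/2 before taking II-1's own offspring into account.
II-4 is red-eyed, so II-4 is X^A Y.
Now use II-1's offspring. Probability of each recorded status — red-eyed son III-5: 1/2 if II-1 is X^A X^a, 1 if X^A X^A. (III-6: equally likely either way, so uninformative.)
Bayes: P(X^A X^a) = 1/2·1/2 / (1/2·1/2 + 1/2·1) = 1/3.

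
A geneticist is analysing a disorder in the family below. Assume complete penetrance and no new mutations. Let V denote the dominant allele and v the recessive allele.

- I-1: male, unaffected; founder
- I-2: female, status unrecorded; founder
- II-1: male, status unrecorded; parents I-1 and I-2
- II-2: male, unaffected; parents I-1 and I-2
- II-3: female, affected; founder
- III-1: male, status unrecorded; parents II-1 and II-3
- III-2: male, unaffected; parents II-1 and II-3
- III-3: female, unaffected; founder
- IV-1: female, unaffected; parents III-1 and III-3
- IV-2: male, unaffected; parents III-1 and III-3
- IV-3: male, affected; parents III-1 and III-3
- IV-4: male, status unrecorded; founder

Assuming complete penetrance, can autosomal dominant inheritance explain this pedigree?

A consistent assignment under autosomal dominant exists: I-1 vv, I-2 Vv, II-1 Vv, II-2 vv, II-3 Vv, III-1 Vv, III-2 vv, III-3 vv, IV-1 vv, IV-2 vv, IV-3 Vv, IV-4 VV.
In this assignment every recorded phenotype matches its genotype and every non-founder's genotype is obtainable from its parents' genotypes, so the pedigree is consistent.

Yes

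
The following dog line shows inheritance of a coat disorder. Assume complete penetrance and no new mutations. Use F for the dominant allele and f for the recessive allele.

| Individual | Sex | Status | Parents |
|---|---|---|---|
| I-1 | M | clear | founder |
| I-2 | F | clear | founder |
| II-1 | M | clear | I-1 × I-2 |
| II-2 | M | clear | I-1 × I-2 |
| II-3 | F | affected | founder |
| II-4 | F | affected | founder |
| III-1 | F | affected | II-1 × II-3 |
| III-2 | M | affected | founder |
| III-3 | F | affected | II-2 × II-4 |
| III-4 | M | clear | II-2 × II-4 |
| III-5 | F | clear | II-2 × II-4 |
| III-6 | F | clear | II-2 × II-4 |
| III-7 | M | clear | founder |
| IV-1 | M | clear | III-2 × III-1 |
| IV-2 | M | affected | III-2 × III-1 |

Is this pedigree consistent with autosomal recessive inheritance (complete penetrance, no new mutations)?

No

Under autosomal recessive, IV-1 (clear, male) cannot arise from III-2 (affected) × III-1 (affected).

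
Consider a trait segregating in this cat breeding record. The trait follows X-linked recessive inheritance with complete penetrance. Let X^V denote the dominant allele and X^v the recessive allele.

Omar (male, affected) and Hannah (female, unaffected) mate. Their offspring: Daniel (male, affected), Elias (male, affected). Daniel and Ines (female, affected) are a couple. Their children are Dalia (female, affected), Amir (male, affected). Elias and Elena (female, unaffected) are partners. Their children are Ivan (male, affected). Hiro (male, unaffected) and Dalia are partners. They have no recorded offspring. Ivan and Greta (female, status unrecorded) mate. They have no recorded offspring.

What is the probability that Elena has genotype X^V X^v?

1

Elena is unaffected so carries V and passed v to Ivan (X^v Y), so Elena is X^V X^v, giving P(X^V X^v) = 1.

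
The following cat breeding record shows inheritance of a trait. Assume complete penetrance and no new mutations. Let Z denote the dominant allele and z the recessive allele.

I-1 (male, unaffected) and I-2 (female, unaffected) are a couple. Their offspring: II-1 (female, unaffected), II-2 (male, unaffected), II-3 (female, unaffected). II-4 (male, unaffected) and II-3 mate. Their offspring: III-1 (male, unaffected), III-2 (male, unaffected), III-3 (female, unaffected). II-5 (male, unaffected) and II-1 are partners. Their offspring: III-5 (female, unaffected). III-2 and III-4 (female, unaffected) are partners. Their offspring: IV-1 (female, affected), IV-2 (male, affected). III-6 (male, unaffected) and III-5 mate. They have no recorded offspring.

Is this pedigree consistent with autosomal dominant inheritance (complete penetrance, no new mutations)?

No

Under autosomal dominant, IV-1 (affected, female) cannot arise from III-2 (unaffected) × III-4 (unaffected).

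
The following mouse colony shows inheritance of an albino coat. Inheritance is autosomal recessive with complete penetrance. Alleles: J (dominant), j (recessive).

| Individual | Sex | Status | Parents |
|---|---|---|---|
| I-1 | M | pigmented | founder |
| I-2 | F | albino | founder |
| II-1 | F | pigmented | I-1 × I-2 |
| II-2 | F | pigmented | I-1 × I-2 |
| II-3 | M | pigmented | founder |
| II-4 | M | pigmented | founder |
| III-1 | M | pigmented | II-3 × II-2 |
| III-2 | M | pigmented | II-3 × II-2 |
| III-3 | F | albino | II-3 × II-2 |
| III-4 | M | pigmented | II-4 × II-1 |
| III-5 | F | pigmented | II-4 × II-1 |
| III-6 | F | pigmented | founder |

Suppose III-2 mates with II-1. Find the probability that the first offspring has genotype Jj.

II-3 is pigmented so carries J and passed j to III-3 (jj), so II-3 is Jj.
II-2 is pigmented so carries J and received j from I-2 (jj), so II-2 is Jj.
III-2 is a pigmented offspring of II-3 (Jj) × II-2 (Jj), whose cross gives 1/4 JJ : 1/2 Jj : 1/4 jj; conditioning on being pigmented, III-2 is JJ with probability 1/3, Jj with probability 2/3.
II-1 is pigmented so carries J and received j from I-2 (jj), so II-1 is Jj.
Summing over parental genotype combinations, P(offspring has genotype Jj) = 1/3·1/2 + 2/3·1/2 = 1/2.

1/2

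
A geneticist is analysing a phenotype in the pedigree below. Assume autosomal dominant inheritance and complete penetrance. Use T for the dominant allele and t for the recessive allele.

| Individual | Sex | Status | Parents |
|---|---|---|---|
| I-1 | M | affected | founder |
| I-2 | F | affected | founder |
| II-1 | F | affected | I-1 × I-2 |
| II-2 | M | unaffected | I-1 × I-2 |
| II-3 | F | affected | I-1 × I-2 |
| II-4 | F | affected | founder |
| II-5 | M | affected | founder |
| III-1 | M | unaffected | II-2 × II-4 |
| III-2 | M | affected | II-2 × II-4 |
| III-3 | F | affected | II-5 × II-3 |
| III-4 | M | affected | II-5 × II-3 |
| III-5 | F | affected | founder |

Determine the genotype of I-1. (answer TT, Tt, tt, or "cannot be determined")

From phenotype alone, I-1 is TT or Tt.
I-1 is affected so carries T and passed t to II-2 (tt), so I-1 is Tt.

Tt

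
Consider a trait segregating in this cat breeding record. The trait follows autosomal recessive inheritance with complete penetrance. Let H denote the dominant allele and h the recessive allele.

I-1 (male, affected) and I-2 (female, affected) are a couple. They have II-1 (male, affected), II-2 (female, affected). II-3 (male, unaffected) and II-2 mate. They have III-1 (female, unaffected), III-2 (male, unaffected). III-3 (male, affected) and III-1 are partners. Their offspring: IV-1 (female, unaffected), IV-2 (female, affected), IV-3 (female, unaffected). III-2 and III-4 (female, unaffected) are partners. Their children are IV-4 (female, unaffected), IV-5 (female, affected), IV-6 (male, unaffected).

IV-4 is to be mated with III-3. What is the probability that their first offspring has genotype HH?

0

III-2 is unaffected so carries H and received h from II-2 (hh), so III-2 is Hh.
III-4 is unaffected so carries H and passed h to IV-5 (hh), so III-4 is Hh.
IV-4 is an unaffected offspring of III-2 (Hh) × III-4 (Hh), whose cross gives 1/4 HH : 1/2 Hh : 1/4 hh; conditioning on being unaffected, IV-4 is HH with probability 1/3, Hh with probability 2/3.
III-3 is affected, so III-3 is hh.
Summing over parental genotype combinations, P(offspring has genotype HH) = 0 = 0.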